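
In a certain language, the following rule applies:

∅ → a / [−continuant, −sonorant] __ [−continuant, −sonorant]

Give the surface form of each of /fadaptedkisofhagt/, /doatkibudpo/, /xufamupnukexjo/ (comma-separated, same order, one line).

fadapatedakisofhagat, doatakibudapo, xufamupnukexjo

/fadaptedkisofhagt/: /p/ and /t/ form a stop–stop cluster, so [a] is inserted between them. /d/ and /k/ form a stop–stop cluster, so [a] is inserted between them. /g/ and /t/ form a stop–stop cluster, so [a] is inserted between them. → [fadapatedakisofhagat].
/doatkibudpo/: /t/ and /k/ form a stop–stop cluster, so [a] is inserted between them. /d/ and /p/ form a stop–stop cluster, so [a] is inserted between them. → [doatakibudapo].
/xufamupnukexjo/: the rule's environment is not met; surfaces unchanged as [xufamupnukexjo].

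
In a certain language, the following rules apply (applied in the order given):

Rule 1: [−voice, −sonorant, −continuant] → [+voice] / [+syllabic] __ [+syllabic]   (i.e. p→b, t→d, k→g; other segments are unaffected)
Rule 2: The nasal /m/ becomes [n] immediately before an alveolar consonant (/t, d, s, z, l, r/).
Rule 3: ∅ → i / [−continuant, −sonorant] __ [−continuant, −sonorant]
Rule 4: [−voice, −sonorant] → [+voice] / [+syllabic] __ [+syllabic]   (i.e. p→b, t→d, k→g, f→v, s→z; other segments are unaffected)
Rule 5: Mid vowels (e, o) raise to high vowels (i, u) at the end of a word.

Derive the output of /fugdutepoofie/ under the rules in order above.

fugidudeboovii

Rule 1 (intervocalic voicing): /t/ is a voiceless stop between vowels /u/ and /e/, so it voices to [d]. /p/ is a voiceless stop between vowels /e/ and /o/, so it voices to [b]. /fugdutepoofie/ → fugdudeboofie.
Rule 2 (nasal place assimilation): no segment meets the environment; /fugdudeboofie/ is unchanged.
Rule 3 (stop-cluster i-epenthesis): /g/ and /d/ form a stop–stop cluster, so [i] is inserted between them. /fugdudeboofie/ → fugidudeboofie.
Rule 4 (intervocalic voicing): /f/ is a voiceless obstruent between vowels /o/ and /i/, so it voices to [v]. /fugidudeboofie/ → fugidudeboovie.
Rule 5 (final vowel raising): /e/ is a mid vowel in word-final position, so it raises to [i]. /fugidudeboovie/ → fugidudeboovii.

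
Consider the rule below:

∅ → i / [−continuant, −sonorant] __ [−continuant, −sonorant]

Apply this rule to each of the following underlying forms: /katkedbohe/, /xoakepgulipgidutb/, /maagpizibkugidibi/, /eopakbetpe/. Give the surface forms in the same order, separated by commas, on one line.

katikedibohe, xoakepigulipigidutib, maagipizibikugidibi, eopakibetipe

/katkedbohe/: /t/ and /k/ form a stop–stop cluster, so [i] is inserted between them. /d/ and /b/ form a stop–stop cluster, so [i] is inserted between them. → [katikedibohe].
/xoakepgulipgidutb/: /p/ and /g/ form a stop–stop cluster, so [i] is inserted between them. /p/ and /g/ form a stop–stop cluster, so [i] is inserted between them. /t/ and /b/ form a stop–stop cluster, so [i] is inserted between them. → [xoakepigulipigidutib].
/maagpizibkugidibi/: /g/ and /p/ form a stop–stop cluster, so [i] is inserted between them. /b/ and /k/ form a stop–stop cluster, so [i] is inserted between them. → [maagipizibikugidibi].
/eopakbetpe/: /k/ and /b/ form a stop–stop cluster, so [i] is inserted between them. /t/ and /p/ form a stop–stop cluster, so [i] is inserted between them. → [eopakibetipe].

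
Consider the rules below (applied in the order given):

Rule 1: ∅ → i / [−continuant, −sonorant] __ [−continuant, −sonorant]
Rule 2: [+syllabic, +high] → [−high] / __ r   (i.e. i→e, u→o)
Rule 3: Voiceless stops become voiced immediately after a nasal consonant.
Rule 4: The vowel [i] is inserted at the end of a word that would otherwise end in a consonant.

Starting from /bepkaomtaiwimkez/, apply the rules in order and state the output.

bepikaomdaiwimgezi

Rule 1 (stop-cluster i-epenthesis): /p/ and /k/ form a stop–stop cluster, so [i] is inserted between them. /bepkaomtaiwimkez/ → bepikaomtaiwimkez.
Rule 2 (pre-rhotic lowering): no segment meets the environment; /bepikaomtaiwimkez/ is unchanged.
Rule 3 (post-nasal voicing): /t/ is a voiceless stop immediately after the nasal /m/, so it voices to [d]. /k/ is a voiceless stop immediately after the nasal /m/, so it voices to [g]. /bepikaomtaiwimkez/ → bepikaomdaiwimgez.
Rule 4 (final i-epenthesis): the form ends in the consonant /z/, so [i] is inserted word-finally. /bepikaomdaiwimgez/ → bepikaomdaiwimgezi.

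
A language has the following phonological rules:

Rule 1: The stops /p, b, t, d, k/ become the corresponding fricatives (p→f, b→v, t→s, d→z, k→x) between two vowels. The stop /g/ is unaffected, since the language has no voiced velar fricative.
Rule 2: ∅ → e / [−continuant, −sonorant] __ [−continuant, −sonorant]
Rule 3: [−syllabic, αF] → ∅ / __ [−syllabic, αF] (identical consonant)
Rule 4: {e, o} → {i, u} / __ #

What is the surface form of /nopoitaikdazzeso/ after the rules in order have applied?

nofoisaikedazesu

Rule 1 (intervocalic spirantization): /p/ is a stop between vowels /o/ and /o/, so it spirantizes to the fricative [f]. /t/ is a stop between vowels /i/ and /a/, so it spirantizes to the fricative [s]. /nopoitaikdazzeso/ → nofoisaikdazzeso.
Rule 2 (stop-cluster e-epenthesis): /k/ and /d/ form a stop–stop cluster, so [e] is inserted between them. /nofoisaikdazzeso/ → nofoisaikedazzeso.
Rule 3 (degemination): /zz/ is a geminate; the first /z/ deletes. /nofoisaikedazzeso/ → nofoisaikedazeso.
Rule 4 (final vowel raising): /o/ is a mid vowel in word-final position, so it raises to [u]. /nofoisaikedazeso/ → nofoisaikedazesu.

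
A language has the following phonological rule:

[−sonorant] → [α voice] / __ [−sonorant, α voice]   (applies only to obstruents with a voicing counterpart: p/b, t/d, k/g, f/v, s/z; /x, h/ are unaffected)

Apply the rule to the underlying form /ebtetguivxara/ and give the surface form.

Scanning /ebtetguivxara/: /b/ precedes the voiceless obstruent /t/, so it devoices to [p] by assimilation; /t/ at position 3 is not in the conditioning environment; /t/ precedes the voiced obstruent /g/, so it voices to [d] by assimilation; /g/ at position 6 is not in the conditioning environment; /v/ precedes the voiceless obstruent /x/, so it devoices to [f] by assimilation.
Result: [eptedguifxara].

eptedguifxara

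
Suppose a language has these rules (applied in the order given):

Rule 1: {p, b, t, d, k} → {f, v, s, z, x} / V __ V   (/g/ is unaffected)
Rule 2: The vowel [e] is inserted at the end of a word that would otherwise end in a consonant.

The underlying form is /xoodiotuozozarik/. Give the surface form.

Rule 1 (intervocalic spirantization): /d/ is a stop between vowels /o/ and /i/, so it spirantizes to the fricative [z]. /t/ is a stop between vowels /o/ and /u/, so it spirantizes to the fricative [s]. /xoodiotuozozarik/ → xooziosuozozarik.
Rule 2 (final e-epenthesis): the form ends in the consonant /k/, so [e] is inserted word-finally. /xooziosuozozarik/ → xooziosuozozarike.

xooziosuozozarike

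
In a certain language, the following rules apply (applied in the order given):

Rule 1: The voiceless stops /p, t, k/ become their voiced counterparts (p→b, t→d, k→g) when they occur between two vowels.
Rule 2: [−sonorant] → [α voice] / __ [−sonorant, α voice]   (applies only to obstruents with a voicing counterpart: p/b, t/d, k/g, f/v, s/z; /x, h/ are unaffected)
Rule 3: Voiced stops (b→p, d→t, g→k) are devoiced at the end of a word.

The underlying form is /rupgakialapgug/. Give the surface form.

Rule 1 (intervocalic voicing): /k/ is a voiceless stop between vowels /a/ and /i/, so it voices to [g]. /rupgakialapgug/ → rupgagialapgug.
Rule 2 (regressive voicing assimilation): /p/ precedes the voiced obstruent /g/, so it voices to [b] by assimilation. /p/ precedes the voiced obstruent /g/, so it voices to [b] by assimilation. /rupgagialapgug/ → rubgagialabgug.
Rule 3 (final devoicing): /g/ is a voiced stop in word-final position, so it devoices to [k]. /rubgagialabgug/ → rubgagialabguk.

rubgagialabguk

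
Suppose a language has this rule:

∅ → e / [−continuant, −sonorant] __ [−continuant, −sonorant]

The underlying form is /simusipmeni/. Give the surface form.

simusipmeni

No segment of /simusipmeni/ meets the structural description of the rule, so the form surfaces unchanged.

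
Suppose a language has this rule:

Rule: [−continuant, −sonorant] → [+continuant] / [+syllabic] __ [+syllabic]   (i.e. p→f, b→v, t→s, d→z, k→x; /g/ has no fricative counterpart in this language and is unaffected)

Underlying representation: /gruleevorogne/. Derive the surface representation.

No segment of /gruleevorogne/ meets the structural description of the rule, so the form surfaces unchanged.

gruleevorogne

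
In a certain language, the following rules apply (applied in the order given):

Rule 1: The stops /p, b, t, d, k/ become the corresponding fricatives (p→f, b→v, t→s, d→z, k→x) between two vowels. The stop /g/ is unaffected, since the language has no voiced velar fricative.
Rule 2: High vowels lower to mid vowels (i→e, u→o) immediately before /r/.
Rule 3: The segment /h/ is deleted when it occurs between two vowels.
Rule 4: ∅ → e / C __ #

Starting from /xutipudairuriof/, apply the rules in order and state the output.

xusifuzaeroriofe

Rule 1 (intervocalic spirantization): /t/ is a stop between vowels /u/ and /i/, so it spirantizes to the fricative [s]. /p/ is a stop between vowels /i/ and /u/, so it spirantizes to the fricative [f]. /d/ is a stop between vowels /u/ and /a/, so it spirantizes to the fricative [z]. /xutipudairuriof/ → xusifuzairuriof.
Rule 2 (pre-rhotic lowering): /i/ is a high vowel immediately before /r/, so it lowers to [e]. /u/ is a high vowel immediately before /r/, so it lowers to [o]. /xusifuzairuriof/ → xusifuzaeroriof.
Rule 3 (intervocalic h-deletion): no segment meets the environment; /xusifuzaeroriof/ is unchanged.
Rule 4 (final e-epenthesis): the form ends in the consonant /f/, so [e] is inserted word-finally. /xusifuzaeroriof/ → xusifuzaeroriofe.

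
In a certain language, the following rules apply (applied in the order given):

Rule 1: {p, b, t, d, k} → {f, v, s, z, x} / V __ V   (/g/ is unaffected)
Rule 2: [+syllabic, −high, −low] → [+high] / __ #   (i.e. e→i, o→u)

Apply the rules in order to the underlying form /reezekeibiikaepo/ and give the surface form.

Rule 1 (intervocalic spirantization): /k/ is a stop between vowels /e/ and /e/, so it spirantizes to the fricative [x]. /b/ is a stop between vowels /i/ and /i/, so it spirantizes to the fricative [v]. /k/ is a stop between vowels /i/ and /a/, so it spirantizes to the fricative [x]. /p/ is a stop between vowels /e/ and /o/, so it spirantizes to the fricative [f]. /reezekeibiikaepo/ → reezexeiviixaefo.
Rule 2 (final vowel raising): /o/ is a mid vowel in word-final position, so it raises to [u]. /reezexeiviixaefo/ → reezexeiviixaefu.

reezexeiviixaefu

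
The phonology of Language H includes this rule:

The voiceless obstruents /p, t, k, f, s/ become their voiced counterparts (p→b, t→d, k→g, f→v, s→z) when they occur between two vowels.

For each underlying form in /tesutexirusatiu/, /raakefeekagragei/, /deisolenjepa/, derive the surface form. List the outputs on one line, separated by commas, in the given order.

tezudexiruzadiu, raageveegagragei, deizolenjeba

/tesutexirusatiu/: /s/ is a voiceless obstruent between vowels /e/ and /u/, so it voices to [z]. /t/ is a voiceless obstruent between vowels /u/ and /e/, so it voices to [d]. /s/ is a voiceless obstruent between vowels /u/ and /a/, so it voices to [z]. /t/ is a voiceless obstruent between vowels /a/ and /i/, so it voices to [d]. → [tezudexiruzadiu].
/raakefeekagragei/: /k/ is a voiceless obstruent between vowels /a/ and /e/, so it voices to [g]. /f/ is a voiceless obstruent between vowels /e/ and /e/, so it voices to [v]. /k/ is a voiceless obstruent between vowels /e/ and /a/, so it voices to [g]. → [raageveegagragei].
/deisolenjepa/: /s/ is a voiceless obstruent between vowels /i/ and /o/, so it voices to [z]. /p/ is a voiceless obstruent between vowels /e/ and /a/, so it voices to [b]. → [deizolenjeba].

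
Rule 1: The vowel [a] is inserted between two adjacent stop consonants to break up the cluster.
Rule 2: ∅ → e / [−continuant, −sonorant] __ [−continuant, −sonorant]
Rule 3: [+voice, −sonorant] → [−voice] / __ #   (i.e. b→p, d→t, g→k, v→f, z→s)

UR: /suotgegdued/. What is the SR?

Rule 1 (stop-cluster a-epenthesis): /t/ and /g/ form a stop–stop cluster, so [a] is inserted between them. /g/ and /d/ form a stop–stop cluster, so [a] is inserted between them. /suotgegdued/ → suotagegadued.
Rule 2 (stop-cluster e-epenthesis): no segment meets the environment; /suotagegadued/ is unchanged.
Rule 3 (final devoicing): /d/ is a voiced obstruent in word-final position, so it devoices to [t]. /suotagegadued/ → suotagegaduet.

suotagegaduet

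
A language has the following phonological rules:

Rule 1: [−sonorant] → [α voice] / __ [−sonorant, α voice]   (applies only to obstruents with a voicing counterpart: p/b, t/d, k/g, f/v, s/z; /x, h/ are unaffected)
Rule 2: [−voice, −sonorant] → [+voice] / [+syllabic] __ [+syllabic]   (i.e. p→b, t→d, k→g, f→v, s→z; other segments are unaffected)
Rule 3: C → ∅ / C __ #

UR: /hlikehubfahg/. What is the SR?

Rule 1 (regressive voicing assimilation): /b/ precedes the voiceless obstruent /f/, so it devoices to [p] by assimilation. /hlikehubfahg/ → hlikehupfahg.
Rule 2 (intervocalic voicing): /k/ is a voiceless obstruent between vowels /i/ and /e/, so it voices to [g]. /hlikehupfahg/ → hligehupfahg.
Rule 3 (final cluster simplification): /g/ is the second consonant of a word-final cluster /hg/, so it deletes. /hligehupfahg/ → hligehupfah.

hligehupfah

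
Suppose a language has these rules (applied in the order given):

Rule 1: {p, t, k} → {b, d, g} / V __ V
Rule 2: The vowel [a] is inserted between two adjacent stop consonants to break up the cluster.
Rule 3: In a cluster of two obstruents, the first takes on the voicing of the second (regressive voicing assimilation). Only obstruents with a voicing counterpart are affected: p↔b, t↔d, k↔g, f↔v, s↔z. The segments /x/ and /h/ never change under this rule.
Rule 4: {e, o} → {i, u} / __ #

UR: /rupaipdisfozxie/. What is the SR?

rubaipadisfosxii

Rule 1 (intervocalic voicing): /p/ is a voiceless stop between vowels /u/ and /a/, so it voices to [b]. /rupaipdisfozxie/ → rubaipdisfozxie.
Rule 2 (stop-cluster a-epenthesis): /p/ and /d/ form a stop–stop cluster, so [a] is inserted between them. /rubaipdisfozxie/ → rubaipadisfozxie.
Rule 3 (regressive voicing assimilation): /z/ precedes the voiceless obstruent /x/, so it devoices to [s] by assimilation. /rubaipadisfozxie/ → rubaipadisfosxie.
Rule 4 (final vowel raising): /e/ is a mid vowel in word-final position, so it raises to [i]. /rubaipadisfosxie/ → rubaipadisfosxii.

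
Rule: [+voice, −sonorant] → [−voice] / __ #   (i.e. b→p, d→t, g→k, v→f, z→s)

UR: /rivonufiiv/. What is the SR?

Scanning /rivonufiiv/: /v/ at position 3 is not in the conditioning environment; /v/ is a voiced obstruent in word-final position, so it devoices to [f].
Result: [rivonufiif].

rivonufiif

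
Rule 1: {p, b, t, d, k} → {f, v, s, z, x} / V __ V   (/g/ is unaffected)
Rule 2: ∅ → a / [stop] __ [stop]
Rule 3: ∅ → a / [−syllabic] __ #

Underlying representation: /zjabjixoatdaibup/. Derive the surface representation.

Rule 1 (intervocalic spirantization): /b/ is a stop between vowels /i/ and /u/, so it spirantizes to the fricative [v]. /zjabjixoatdaibup/ → zjabjixoatdaivup.
Rule 2 (stop-cluster a-epenthesis): /t/ and /d/ form a stop–stop cluster, so [a] is inserted between them. /zjabjixoatdaivup/ → zjabjixoatadaivup.
Rule 3 (final a-epenthesis): the form ends in the consonant /p/, so [a] is inserted word-finally. /zjabjixoatadaivup/ → zjabjixoatadaivupa.

zjabjixoatadaivupa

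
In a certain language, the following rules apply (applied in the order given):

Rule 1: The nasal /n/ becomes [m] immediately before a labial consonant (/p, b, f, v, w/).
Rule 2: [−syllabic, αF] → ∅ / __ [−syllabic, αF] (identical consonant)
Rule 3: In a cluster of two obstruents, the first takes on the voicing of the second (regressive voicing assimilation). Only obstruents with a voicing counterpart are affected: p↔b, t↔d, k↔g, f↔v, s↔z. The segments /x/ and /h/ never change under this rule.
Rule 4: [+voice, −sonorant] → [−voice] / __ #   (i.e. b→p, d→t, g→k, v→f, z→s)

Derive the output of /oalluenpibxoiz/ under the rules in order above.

Rule 1 (nasal place assimilation): /n/ precedes the labial consonant /p/, so it assimilates in place to [m]. /oalluenpibxoiz/ → oalluempibxoiz.
Rule 2 (degemination): /ll/ is a geminate; the first /l/ deletes. /oalluempibxoiz/ → oaluempibxoiz.
Rule 3 (regressive voicing assimilation): /b/ precedes the voiceless obstruent /x/, so it devoices to [p] by assimilation. /oaluempibxoiz/ → oaluempipxoiz.
Rule 4 (final devoicing): /z/ is a voiced obstruent in word-final position, so it devoices to [s]. /oaluempipxoiz/ → oaluempipxois.

oaluempipxois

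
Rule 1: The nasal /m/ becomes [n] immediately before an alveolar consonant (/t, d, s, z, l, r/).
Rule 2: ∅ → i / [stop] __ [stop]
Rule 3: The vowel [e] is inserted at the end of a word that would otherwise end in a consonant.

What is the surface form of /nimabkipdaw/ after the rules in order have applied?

nimabikipidawe

Rule 1 (nasal place assimilation): no segment meets the environment; /nimabkipdaw/ is unchanged.
Rule 2 (stop-cluster i-epenthesis): /b/ and /k/ form a stop–stop cluster, so [i] is inserted between them. /p/ and /d/ form a stop–stop cluster, so [i] is inserted between them. /nimabkipdaw/ → nimabikipidaw.
Rule 3 (final e-epenthesis): the form ends in the consonant /w/, so [e] is inserted word-finally. /nimabikipidaw/ → nimabikipidawe.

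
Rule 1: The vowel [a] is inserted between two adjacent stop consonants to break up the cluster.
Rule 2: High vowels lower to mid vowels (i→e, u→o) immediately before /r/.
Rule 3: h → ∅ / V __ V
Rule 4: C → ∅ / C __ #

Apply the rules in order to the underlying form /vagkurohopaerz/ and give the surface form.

Rule 1 (stop-cluster a-epenthesis): /g/ and /k/ form a stop–stop cluster, so [a] is inserted between them. /vagkurohopaerz/ → vagakurohopaerz.
Rule 2 (pre-rhotic lowering): /u/ is a high vowel immediately before /r/, so it lowers to [o]. /vagakurohopaerz/ → vagakorohopaerz.
Rule 3 (intervocalic h-deletion): /h/ occurs between vowels /o/ and /o/, so it deletes. /vagakorohopaerz/ → vagakoroopaerz.
Rule 4 (final cluster simplification): /z/ is the second consonant of a word-final cluster /rz/, so it deletes. /vagakoroopaerz/ → vagakoroopaer.

vagakoroopaer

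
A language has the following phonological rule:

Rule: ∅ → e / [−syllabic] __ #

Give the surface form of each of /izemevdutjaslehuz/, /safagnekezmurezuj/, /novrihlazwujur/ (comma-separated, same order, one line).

izemevdutjaslehuze, safagnekezmurezuje, novrihlazwujure

/izemevdutjaslehuz/: the form ends in the consonant /z/, so [e] is inserted word-finally. → [izemevdutjaslehuze].
/safagnekezmurezuj/: the form ends in the consonant /j/, so [e] is inserted word-finally. → [safagnekezmurezuje].
/novrihlazwujur/: the form ends in the consonant /r/, so [e] is inserted word-finally. → [novrihlazwujure].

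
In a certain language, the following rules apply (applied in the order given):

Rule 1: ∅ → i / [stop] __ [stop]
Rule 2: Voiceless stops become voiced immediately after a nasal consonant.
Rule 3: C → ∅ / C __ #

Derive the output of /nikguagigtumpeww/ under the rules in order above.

Rule 1 (stop-cluster i-epenthesis): /k/ and /g/ form a stop–stop cluster, so [i] is inserted between them. /g/ and /t/ form a stop–stop cluster, so [i] is inserted between them. /nikguagigtumpeww/ → nikiguagigitumpeww.
Rule 2 (post-nasal voicing): /p/ is a voiceless stop immediately after the nasal /m/, so it voices to [b]. /nikiguagigitumpeww/ → nikiguagigitumbeww.
Rule 3 (final cluster simplification): /w/ is the second consonant of a word-final cluster /ww/, so it deletes. /nikiguagigitumbeww/ → nikiguagigitumbew.

nikiguagigitumbew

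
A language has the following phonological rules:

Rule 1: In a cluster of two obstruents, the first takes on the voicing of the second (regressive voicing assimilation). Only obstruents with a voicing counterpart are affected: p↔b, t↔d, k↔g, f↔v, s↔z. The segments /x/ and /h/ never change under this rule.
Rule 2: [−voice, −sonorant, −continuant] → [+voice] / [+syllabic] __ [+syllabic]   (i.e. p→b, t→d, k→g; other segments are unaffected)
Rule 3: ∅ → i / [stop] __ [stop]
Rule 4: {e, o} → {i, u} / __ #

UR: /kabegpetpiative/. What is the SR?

kabekipetipiadivi

Rule 1 (regressive voicing assimilation): /g/ precedes the voiceless obstruent /p/, so it devoices to [k] by assimilation. /kabegpetpiative/ → kabekpetpiative.
Rule 2 (intervocalic voicing): /t/ is a voiceless stop between vowels /a/ and /i/, so it voices to [d]. /kabekpetpiative/ → kabekpetpiadive.
Rule 3 (stop-cluster i-epenthesis): /k/ and /p/ form a stop–stop cluster, so [i] is inserted between them. /t/ and /p/ form a stop–stop cluster, so [i] is inserted between them. /kabekpetpiadive/ → kabekipetipiadive.
Rule 4 (final vowel raising): /e/ is a mid vowel in word-final position, so it raises to [i]. /kabekipetipiadive/ → kabekipetipiadivi.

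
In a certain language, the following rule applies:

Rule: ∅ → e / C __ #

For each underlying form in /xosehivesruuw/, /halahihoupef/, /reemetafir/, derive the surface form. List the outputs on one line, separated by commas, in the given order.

xosehivesruuwe, halahihoupefe, reemetafire

/xosehivesruuw/: the form ends in the consonant /w/, so [e] is inserted word-finally. → [xosehivesruuwe].
/halahihoupef/: the form ends in the consonant /f/, so [e] is inserted word-finally. → [halahihoupefe].
/reemetafir/: the form ends in the consonant /r/, so [e] is inserted word-finally. → [reemetafire].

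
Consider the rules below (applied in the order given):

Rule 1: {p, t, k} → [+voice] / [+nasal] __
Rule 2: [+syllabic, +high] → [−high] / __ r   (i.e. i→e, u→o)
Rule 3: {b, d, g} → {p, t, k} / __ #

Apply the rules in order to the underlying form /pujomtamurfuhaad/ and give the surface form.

Rule 1 (post-nasal voicing): /t/ is a voiceless stop immediately after the nasal /m/, so it voices to [d]. /pujomtamurfuhaad/ → pujomdamurfuhaad.
Rule 2 (pre-rhotic lowering): /u/ is a high vowel immediately before /r/, so it lowers to [o]. /pujomdamurfuhaad/ → pujomdamorfuhaad.
Rule 3 (final devoicing): /d/ is a voiced stop in word-final position, so it devoices to [t]. /pujomdamorfuhaad/ → pujomdamorfuhaat.

pujomdamorfuhaat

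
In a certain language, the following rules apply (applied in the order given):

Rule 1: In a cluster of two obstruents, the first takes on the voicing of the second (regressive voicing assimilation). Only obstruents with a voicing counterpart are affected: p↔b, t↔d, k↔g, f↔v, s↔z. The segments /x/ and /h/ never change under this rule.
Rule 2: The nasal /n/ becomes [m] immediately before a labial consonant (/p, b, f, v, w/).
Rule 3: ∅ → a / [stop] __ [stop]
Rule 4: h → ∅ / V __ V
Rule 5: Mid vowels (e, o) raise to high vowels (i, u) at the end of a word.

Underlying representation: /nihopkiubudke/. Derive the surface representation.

Rule 1 (regressive voicing assimilation): /d/ precedes the voiceless obstruent /k/, so it devoices to [t] by assimilation. /nihopkiubudke/ → nihopkiubutke.
Rule 2 (nasal place assimilation): no segment meets the environment; /nihopkiubutke/ is unchanged.
Rule 3 (stop-cluster a-epenthesis): /p/ and /k/ form a stop–stop cluster, so [a] is inserted between them. /t/ and /k/ form a stop–stop cluster, so [a] is inserted between them. /nihopkiubutke/ → nihopakiubutake.
Rule 4 (intervocalic h-deletion): /h/ occurs between vowels /i/ and /o/, so it deletes. /nihopakiubutake/ → niopakiubutake.
Rule 5 (final vowel raising): /e/ is a mid vowel in word-final position, so it raises to [i]. /niopakiubutake/ → niopakiubutaki.

niopakiubutaki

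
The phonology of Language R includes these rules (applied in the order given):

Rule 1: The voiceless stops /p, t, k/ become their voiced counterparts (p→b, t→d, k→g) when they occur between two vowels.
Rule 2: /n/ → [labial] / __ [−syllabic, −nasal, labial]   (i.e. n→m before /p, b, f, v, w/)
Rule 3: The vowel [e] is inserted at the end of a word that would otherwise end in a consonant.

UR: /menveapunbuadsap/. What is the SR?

Rule 1 (intervocalic voicing): /p/ is a voiceless stop between vowels /a/ and /u/, so it voices to [b]. /menveapunbuadsap/ → menveabunbuadsap.
Rule 2 (nasal place assimilation): /n/ precedes the labial consonant /v/, so it assimilates in place to [m]. /n/ precedes the labial consonant /b/, so it assimilates in place to [m]. /menveabunbuadsap/ → memveabumbuadsap.
Rule 3 (final e-epenthesis): the form ends in the consonant /p/, so [e] is inserted word-finally. /memveabumbuadsap/ → memveabumbuadsape.

memveabumbuadsape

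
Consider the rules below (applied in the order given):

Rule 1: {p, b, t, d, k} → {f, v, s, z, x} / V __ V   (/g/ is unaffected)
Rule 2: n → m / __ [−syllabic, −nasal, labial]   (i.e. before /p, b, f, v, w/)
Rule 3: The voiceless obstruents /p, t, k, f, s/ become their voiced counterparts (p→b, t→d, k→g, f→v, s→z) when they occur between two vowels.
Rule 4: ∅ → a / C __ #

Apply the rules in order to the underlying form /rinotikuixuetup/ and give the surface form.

Rule 1 (intervocalic spirantization): /t/ is a stop between vowels /o/ and /i/, so it spirantizes to the fricative [s]. /k/ is a stop between vowels /i/ and /u/, so it spirantizes to the fricative [x]. /t/ is a stop between vowels /e/ and /u/, so it spirantizes to the fricative [s]. /rinotikuixuetup/ → rinosixuixuesup.
Rule 2 (nasal place assimilation): no segment meets the environment; /rinosixuixuesup/ is unchanged.
Rule 3 (intervocalic voicing): /s/ is a voiceless obstruent between vowels /o/ and /i/, so it voices to [z]. /s/ is a voiceless obstruent between vowels /e/ and /u/, so it voices to [z]. /rinosixuixuesup/ → rinozixuixuezup.
Rule 4 (final a-epenthesis): the form ends in the consonant /p/, so [a] is inserted word-finally. /rinozixuixuezup/ → rinozixuixuezupa.

rinozixuixuezupa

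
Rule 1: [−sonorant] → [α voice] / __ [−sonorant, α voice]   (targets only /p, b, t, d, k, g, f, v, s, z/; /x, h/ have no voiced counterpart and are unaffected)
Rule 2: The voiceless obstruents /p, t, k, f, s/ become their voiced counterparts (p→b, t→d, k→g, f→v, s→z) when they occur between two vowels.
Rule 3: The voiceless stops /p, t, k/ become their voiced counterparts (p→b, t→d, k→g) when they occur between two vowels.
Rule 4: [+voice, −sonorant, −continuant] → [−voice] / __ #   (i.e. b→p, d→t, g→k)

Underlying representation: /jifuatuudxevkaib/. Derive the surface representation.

jivuaduutxefkaip

Rule 1 (regressive voicing assimilation): /d/ precedes the voiceless obstruent /x/, so it devoices to [t] by assimilation. /v/ precedes the voiceless obstruent /k/, so it devoices to [f] by assimilation. /jifuatuudxevkaib/ → jifuatuutxefkaib.
Rule 2 (intervocalic voicing): /f/ is a voiceless obstruent between vowels /i/ and /u/, so it voices to [v]. /t/ is a voiceless obstruent between vowels /a/ and /u/, so it voices to [d]. /jifuatuutxefkaib/ → jivuaduutxefkaib.
Rule 3 (intervocalic voicing): no segment meets the environment; /jivuaduutxefkaib/ is unchanged.
Rule 4 (final devoicing): /b/ is a voiced stop in word-final position, so it devoices to [p]. /jivuaduutxefkaib/ → jivuaduutxefkaip.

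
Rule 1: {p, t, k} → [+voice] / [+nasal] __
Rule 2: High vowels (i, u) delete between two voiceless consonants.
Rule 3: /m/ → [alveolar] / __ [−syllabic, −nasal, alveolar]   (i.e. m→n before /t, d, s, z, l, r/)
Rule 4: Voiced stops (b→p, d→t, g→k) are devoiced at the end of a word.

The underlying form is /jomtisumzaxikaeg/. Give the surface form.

Rule 1 (post-nasal voicing): /t/ is a voiceless stop immediately after the nasal /m/, so it voices to [d]. /jomtisumzaxikaeg/ → jomdisumzaxikaeg.
Rule 2 (high vowel syncope): /i/ is a high vowel flanked by voiceless consonants /x/ and /k/, so it deletes. /jomdisumzaxikaeg/ → jomdisumzaxkaeg.
Rule 3 (nasal place assimilation): /m/ precedes the alveolar consonant /d/, so it assimilates in place to [n]. /m/ precedes the alveolar consonant /z/, so it assimilates in place to [n]. /jomdisumzaxkaeg/ → jondisunzaxkaeg.
Rule 4 (final devoicing): /g/ is a voiced stop in word-final position, so it devoices to [k]. /jondisunzaxkaeg/ → jondisunzaxkaek.

jondisunzaxkaek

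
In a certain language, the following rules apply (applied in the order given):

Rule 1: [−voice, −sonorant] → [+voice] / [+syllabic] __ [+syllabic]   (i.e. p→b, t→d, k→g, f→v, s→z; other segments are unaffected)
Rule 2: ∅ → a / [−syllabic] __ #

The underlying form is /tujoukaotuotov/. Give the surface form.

tujougaoduodova

Rule 1 (intervocalic voicing): /k/ is a voiceless obstruent between vowels /u/ and /a/, so it voices to [g]. /t/ is a voiceless obstruent between vowels /o/ and /u/, so it voices to [d]. /t/ is a voiceless obstruent between vowels /o/ and /o/, so it voices to [d]. /tujoukaotuotov/ → tujougaoduodov.
Rule 2 (final a-epenthesis): the form ends in the consonant /v/, so [a] is inserted word-finally. /tujougaoduodov/ → tujougaoduodova.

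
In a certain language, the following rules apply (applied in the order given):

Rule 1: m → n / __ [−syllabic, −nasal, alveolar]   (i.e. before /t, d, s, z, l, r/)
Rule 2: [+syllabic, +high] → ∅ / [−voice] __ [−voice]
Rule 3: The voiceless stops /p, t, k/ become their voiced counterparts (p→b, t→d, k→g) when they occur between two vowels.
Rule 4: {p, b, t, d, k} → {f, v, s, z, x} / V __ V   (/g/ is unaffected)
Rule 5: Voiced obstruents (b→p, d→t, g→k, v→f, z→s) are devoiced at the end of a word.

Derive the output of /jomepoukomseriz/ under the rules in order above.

jomevougonseris

Rule 1 (nasal place assimilation): /m/ precedes the alveolar consonant /s/, so it assimilates in place to [n]. /jomepoukomseriz/ → jomepoukonseriz.
Rule 2 (high vowel syncope): no segment meets the environment; /jomepoukonseriz/ is unchanged.
Rule 3 (intervocalic voicing): /p/ is a voiceless stop between vowels /e/ and /o/, so it voices to [b]. /k/ is a voiceless stop between vowels /u/ and /o/, so it voices to [g]. /jomepoukonseriz/ → jomebougonseriz.
Rule 4 (intervocalic spirantization): /b/ is a stop between vowels /e/ and /o/, so it spirantizes to the fricative [v]. /jomebougonseriz/ → jomevougonseriz.
Rule 5 (final devoicing): /z/ is a voiced obstruent in word-final position, so it devoices to [s]. /jomevougonseriz/ → jomevougonseris.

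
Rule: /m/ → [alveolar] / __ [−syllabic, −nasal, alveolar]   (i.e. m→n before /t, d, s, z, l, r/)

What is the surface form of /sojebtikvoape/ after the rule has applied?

No segment of /sojebtikvoape/ meets the structural description of the rule, so the form surfaces unchanged.

sojebtikvoape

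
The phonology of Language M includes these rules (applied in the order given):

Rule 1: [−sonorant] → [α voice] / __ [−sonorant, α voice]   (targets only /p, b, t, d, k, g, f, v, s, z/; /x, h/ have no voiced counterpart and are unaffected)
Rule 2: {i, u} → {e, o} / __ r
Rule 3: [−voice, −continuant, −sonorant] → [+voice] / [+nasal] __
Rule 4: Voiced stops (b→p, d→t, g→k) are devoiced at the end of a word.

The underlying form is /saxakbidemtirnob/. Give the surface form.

Rule 1 (regressive voicing assimilation): /k/ precedes the voiced obstruent /b/, so it voices to [g] by assimilation. /saxakbidemtirnob/ → saxagbidemtirnob.
Rule 2 (pre-rhotic lowering): /i/ is a high vowel immediately before /r/, so it lowers to [e]. /saxagbidemtirnob/ → saxagbidemternob.
Rule 3 (post-nasal voicing): /t/ is a voiceless stop immediately after the nasal /m/, so it voices to [d]. /saxagbidemternob/ → saxagbidemdernob.
Rule 4 (final devoicing): /b/ is a voiced stop in word-final position, so it devoices to [p]. /saxagbidemdernob/ → saxagbidemdernop.

saxagbidemdernop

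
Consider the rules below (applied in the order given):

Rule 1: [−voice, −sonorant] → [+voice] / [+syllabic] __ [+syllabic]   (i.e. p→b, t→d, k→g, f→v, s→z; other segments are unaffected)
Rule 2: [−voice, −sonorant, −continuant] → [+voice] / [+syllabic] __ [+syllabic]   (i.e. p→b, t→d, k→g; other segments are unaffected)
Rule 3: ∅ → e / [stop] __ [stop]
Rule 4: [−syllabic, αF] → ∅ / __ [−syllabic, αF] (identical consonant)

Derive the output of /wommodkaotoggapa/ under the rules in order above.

womodekaodogegaba

Rule 1 (intervocalic voicing): /t/ is a voiceless obstruent between vowels /o/ and /o/, so it voices to [d]. /p/ is a voiceless obstruent between vowels /a/ and /a/, so it voices to [b]. /wommodkaotoggapa/ → wommodkaodoggaba.
Rule 2 (intervocalic voicing): no segment meets the environment; /wommodkaodoggaba/ is unchanged.
Rule 3 (stop-cluster e-epenthesis): /d/ and /k/ form a stop–stop cluster, so [e] is inserted between them. /g/ and /g/ form a stop–stop cluster, so [e] is inserted between them. /wommodkaodoggaba/ → wommodekaodogegaba.
Rule 4 (degemination): /mm/ is a geminate; the first /m/ deletes. /wommodekaodogegaba/ → womodekaodogegaba.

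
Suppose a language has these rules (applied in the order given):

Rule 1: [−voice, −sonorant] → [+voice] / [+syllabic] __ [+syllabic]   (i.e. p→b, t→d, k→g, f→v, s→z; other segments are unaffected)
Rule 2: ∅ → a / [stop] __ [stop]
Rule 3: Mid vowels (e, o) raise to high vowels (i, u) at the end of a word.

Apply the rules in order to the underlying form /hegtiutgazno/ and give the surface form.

hegatiutagaznu

Rule 1 (intervocalic voicing): no segment meets the environment; /hegtiutgazno/ is unchanged.
Rule 2 (stop-cluster a-epenthesis): /g/ and /t/ form a stop–stop cluster, so [a] is inserted between them. /t/ and /g/ form a stop–stop cluster, so [a] is inserted between them. /hegtiutgazno/ → hegatiutagazno.
Rule 3 (final vowel raising): /o/ is a mid vowel in word-final position, so it raises to [u]. /hegatiutagazno/ → hegatiutagaznu.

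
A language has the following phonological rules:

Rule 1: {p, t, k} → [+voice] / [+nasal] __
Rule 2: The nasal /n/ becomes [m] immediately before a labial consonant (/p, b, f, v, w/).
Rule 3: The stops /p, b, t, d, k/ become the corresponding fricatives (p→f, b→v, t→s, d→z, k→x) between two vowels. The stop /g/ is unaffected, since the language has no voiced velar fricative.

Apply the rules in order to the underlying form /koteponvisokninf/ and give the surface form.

Rule 1 (post-nasal voicing): no segment meets the environment; /koteponvisokninf/ is unchanged.
Rule 2 (nasal place assimilation): /n/ precedes the labial consonant /v/, so it assimilates in place to [m]. /n/ precedes the labial consonant /f/, so it assimilates in place to [m]. /koteponvisokninf/ → kotepomvisoknimf.
Rule 3 (intervocalic spirantization): /t/ is a stop between vowels /o/ and /e/, so it spirantizes to the fricative [s]. /p/ is a stop between vowels /e/ and /o/, so it spirantizes to the fricative [f]. /kotepomvisoknimf/ → kosefomvisoknimf.

kosefomvisoknimf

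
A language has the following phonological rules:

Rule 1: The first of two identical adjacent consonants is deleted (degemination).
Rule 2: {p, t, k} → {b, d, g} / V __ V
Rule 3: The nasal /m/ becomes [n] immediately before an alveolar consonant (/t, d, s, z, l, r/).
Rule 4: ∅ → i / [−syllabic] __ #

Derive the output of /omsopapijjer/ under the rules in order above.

Rule 1 (degemination): /jj/ is a geminate; the first /j/ deletes. /omsopapijjer/ → omsopapijer.
Rule 2 (intervocalic voicing): /p/ is a voiceless stop between vowels /o/ and /a/, so it voices to [b]. /p/ is a voiceless stop between vowels /a/ and /i/, so it voices to [b]. /omsopapijer/ → omsobabijer.
Rule 3 (nasal place assimilation): /m/ precedes the alveolar consonant /s/, so it assimilates in place to [n]. /omsobabijer/ → onsobabijer.
Rule 4 (final i-epenthesis): the form ends in the consonant /r/, so [i] is inserted word-finally. /onsobabijer/ → onsobabijeri.

onsobabijeri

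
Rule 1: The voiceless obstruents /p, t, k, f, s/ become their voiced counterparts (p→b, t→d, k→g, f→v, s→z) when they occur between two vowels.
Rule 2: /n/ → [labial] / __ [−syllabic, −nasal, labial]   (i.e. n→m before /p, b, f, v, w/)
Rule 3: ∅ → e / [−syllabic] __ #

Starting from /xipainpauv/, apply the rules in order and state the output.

xibaimpauve

Rule 1 (intervocalic voicing): /p/ is a voiceless obstruent between vowels /i/ and /a/, so it voices to [b]. /xipainpauv/ → xibainpauv.
Rule 2 (nasal place assimilation): /n/ precedes the labial consonant /p/, so it assimilates in place to [m]. /xibainpauv/ → xibaimpauv.
Rule 3 (final e-epenthesis): the form ends in the consonant /v/, so [e] is inserted word-finally. /xibaimpauv/ → xibaimpauve.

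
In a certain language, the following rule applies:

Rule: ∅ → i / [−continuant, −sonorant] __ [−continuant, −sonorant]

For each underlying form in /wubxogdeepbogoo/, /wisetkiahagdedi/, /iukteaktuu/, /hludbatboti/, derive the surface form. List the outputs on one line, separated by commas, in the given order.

wubxogideepibogoo, wisetikiahagidedi, iukiteakituu, hludibatiboti

/wubxogdeepbogoo/: /g/ and /d/ form a stop–stop cluster, so [i] is inserted between them. /p/ and /b/ form a stop–stop cluster, so [i] is inserted between them. → [wubxogideepibogoo].
/wisetkiahagdedi/: /t/ and /k/ form a stop–stop cluster, so [i] is inserted between them. /g/ and /d/ form a stop–stop cluster, so [i] is inserted between them. → [wisetikiahagidedi].
/iukteaktuu/: /k/ and /t/ form a stop–stop cluster, so [i] is inserted between them. /k/ and /t/ form a stop–stop cluster, so [i] is inserted between them. → [iukiteakituu].
/hludbatboti/: /d/ and /b/ form a stop–stop cluster, so [i] is inserted between them. /t/ and /b/ form a stop–stop cluster, so [i] is inserted between them. → [hludibatiboti].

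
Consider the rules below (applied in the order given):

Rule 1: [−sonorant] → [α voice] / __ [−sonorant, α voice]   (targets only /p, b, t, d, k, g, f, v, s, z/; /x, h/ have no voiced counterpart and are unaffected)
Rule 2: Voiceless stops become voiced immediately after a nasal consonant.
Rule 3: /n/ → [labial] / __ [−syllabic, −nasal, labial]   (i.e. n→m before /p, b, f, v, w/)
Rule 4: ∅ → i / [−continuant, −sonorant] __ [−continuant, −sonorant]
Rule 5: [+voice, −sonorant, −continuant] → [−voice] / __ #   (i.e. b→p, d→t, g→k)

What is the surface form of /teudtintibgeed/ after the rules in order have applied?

Rule 1 (regressive voicing assimilation): /d/ precedes the voiceless obstruent /t/, so it devoices to [t] by assimilation. /teudtintibgeed/ → teuttintibgeed.
Rule 2 (post-nasal voicing): /t/ is a voiceless stop immediately after the nasal /n/, so it voices to [d]. /teuttintibgeed/ → teuttindibgeed.
Rule 3 (nasal place assimilation): no segment meets the environment; /teuttindibgeed/ is unchanged.
Rule 4 (stop-cluster i-epenthesis): /t/ and /t/ form a stop–stop cluster, so [i] is inserted between them. /b/ and /g/ form a stop–stop cluster, so [i] is inserted between them. /teuttindibgeed/ → teutitindibigeed.
Rule 5 (final devoicing): /d/ is a voiced stop in word-final position, so it devoices to [t]. /teutitindibigeed/ → teutitindibigeet.

teutitindibigeet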